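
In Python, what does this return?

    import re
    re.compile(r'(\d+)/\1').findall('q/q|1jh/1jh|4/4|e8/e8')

`\1` has to match the exact text group 1 already captured.
Scanning left to right: at [12:15] match '4/4', group 1 = '4'.
`findall` collects group 1 from the one match (1 total).

['4']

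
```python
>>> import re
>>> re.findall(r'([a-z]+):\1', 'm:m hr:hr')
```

['m', 'hr']

`\1` is not a pattern — it's the concrete string captured by group 1, re-applied verbatim.
Matches: at [0:3] match 'm:m', group 1 = 'm'; at [4:9] match 'hr:hr', group 1 = 'hr'.
With a single group, `findall` returns only what that group captured — 2 items.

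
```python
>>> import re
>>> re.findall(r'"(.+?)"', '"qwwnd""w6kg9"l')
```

['qwwnd', 'w6kg9']

A `+?`/`*?`/`{m,n}?` starts at its minimum and grows only as far as needed for what follows to match.
Scanning left to right: at [0:7] match '"qwwnd"', group 1 = 'qwwnd'; at [7:14] match '"w6kg9"', group 1 = 'w6kg9'.
One capturing group, so `findall` returns just the captured substring from each match — 2 in all.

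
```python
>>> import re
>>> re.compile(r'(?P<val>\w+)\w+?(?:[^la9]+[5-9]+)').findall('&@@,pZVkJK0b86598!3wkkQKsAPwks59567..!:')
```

The pattern matches one or more of a word character (captured as 'val'); then one or more of a word character (lazy); then one or more of any character except [la9], then one or more of a character in [5-9] (non-capturing group).
Matches: at [4:35] match 'pZVkJK0b86598!3wkkQKsAPwks59567', group 1 = 'pZVkJK0b8659'.
Because there's exactly one group, `findall` drops the full match and keeps group 1 from the one hit.

['pZVkJK0b8659']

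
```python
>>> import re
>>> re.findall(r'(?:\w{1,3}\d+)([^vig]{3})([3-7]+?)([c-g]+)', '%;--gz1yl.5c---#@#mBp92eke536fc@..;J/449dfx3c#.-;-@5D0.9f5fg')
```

[('yl.', '5', 'c'), ('eke', '536', 'fc'), ('dfx', '3', 'c'), ('.9f', '5', 'fg')]

The pattern matches 1 to 3 of a word character, then one or more of a digit (non-capturing group); then exactly 3 of any character except [vig] (captured); then one or more of a character in [3-7] (lazy) (captured); then one or more of a character in [c-g] (captured).
Walking the string: at [4:12] match 'gz1yl.5c', groups = ('yl.', '5', 'c'); at [18:31] match 'mBp92eke536fc', groups = ('eke', '536', 'fc'); at [37:45] match '449dfx3c', groups = ('dfx', '3', 'c'); at [51:60] match '5D0.9f5fg', groups = ('.9f', '5', 'fg').
`findall` packs the 3 group values into a tuple for every match.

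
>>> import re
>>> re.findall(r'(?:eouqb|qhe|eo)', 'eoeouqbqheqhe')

['eo', 'eouqb', 'qhe', 'qhe']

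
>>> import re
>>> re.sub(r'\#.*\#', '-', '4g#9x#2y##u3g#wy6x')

'4g-wy6x'

Matches: at [2:14] → '#9x#2y##u3g#'.
Every occurrence is swapped for '-'.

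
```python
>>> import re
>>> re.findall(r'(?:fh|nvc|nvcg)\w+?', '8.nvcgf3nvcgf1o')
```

`|` is ordered: at each position the engine commits to the first alternative that works.
Matches: at [2:6] → 'nvcg'; at [8:12] → 'nvcg'.
Since nothing is captured, `findall` lists the 2 matched substrings directly.

['nvcg', 'nvcg']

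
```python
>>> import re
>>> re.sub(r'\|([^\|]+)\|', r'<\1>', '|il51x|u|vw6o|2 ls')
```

'<il51x>u<vw6o>2 ls'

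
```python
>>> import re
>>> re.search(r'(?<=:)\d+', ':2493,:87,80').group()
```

'2493'

The lookaround is zero-width — it requires the adjacent text to match without consuming it, so the asserted text isn't part of the match.
`re.search` tries every starting position until one works.
The match spans [1:5] → '2493'.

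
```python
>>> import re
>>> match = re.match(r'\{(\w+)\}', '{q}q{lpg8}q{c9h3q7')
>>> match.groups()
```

('q',)

`re.match` won't scan ahead — the pattern has to work from the very first character.
The match spans [0:3] → '{q}'.
Captured: group 1 = 'q'.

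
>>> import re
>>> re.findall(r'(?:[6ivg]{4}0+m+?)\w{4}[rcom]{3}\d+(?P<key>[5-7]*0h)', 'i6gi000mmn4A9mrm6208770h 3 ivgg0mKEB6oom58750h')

['0h', '0h']

This matches exactly 4 of one of [6ivg], then one or more of the literal '0', then one or more of the literal 'm' (lazy) (non-capturing group); then exactly 4 of a word character, then exactly 3 of one of [rcom], then one or more of a digit; then zero or more of a character in [5-7], then the literal '0h' (captured as 'key').
Walking the string: at [0:24] match 'i6gi000mmn4A9mrm6208770h', group 1 = '0h'; at [27:46] match 'ivgg0mKEB6oom58750h', group 1 = '0h'.
`findall` collects group 1 from each match (2 total).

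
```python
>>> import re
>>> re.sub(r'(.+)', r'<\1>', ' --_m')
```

'< --_m>'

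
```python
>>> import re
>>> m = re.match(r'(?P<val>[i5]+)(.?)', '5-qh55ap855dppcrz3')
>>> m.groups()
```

('5', '-')

Pattern: one or more of one of [i5] (captured as 'val'); then optionally any character (captured).
`re.match` won't scan ahead — the pattern has to work from the very first character.
The match spans [0:2] → '5-'.
Captured: group 1 = '5', group 2 = '-'.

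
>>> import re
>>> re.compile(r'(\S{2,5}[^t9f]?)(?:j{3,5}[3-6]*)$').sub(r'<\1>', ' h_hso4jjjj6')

This matches 2 to 5 of a non-whitespace character, then optionally any character except [t9f] (captured); then 3 to 5 of the literal 'j', then zero or more of a character in [3-6] (non-capturing group); then anchored at the end.
Matches: at [1:12] → 'h_hso4jjjj6'.
Each match is replaced using the text its own group 1 captured.

' <h_hso4>'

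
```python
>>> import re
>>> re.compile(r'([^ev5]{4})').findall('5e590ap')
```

Pattern: exactly 4 of any character except [ev5] (captured).
Scanning left to right: at [3:7] match '90ap', group 1 = '90ap'.
Because there's exactly one group, `findall` drops the full match and keeps group 1 from the one hit.

['90ap']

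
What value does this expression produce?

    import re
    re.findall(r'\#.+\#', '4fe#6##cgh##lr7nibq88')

['#6##cgh##']

Matches: at [3:12] → '#6##cgh##'.
Since nothing is captured, `findall` lists the 1 matched substring directly.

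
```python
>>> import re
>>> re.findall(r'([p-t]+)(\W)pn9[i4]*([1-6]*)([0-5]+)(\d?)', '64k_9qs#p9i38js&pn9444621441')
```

The pattern matches one or more of a character in [p-t] (captured); then a non-word character (captured); then the literal 'pn9', then zero or more of one of [i4]; then zero or more of a character in [1-6] (captured); then one or more of a character in [0-5] (captured); then optionally a digit (captured).
Matches: at [14:28] match 's&pn9444621441', groups = ('s', '&', '62144', '1', '').
Multiple groups make `findall` return tuples — one 5-tuple for the one match.

[('s', '&', '62144', '1', '')]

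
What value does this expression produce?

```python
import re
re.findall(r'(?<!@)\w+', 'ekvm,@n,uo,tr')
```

['ekvm', 'uo', 'tr']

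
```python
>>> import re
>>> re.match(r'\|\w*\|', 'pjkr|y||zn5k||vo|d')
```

`match` is anchored at position 0; if the pattern doesn't fit there, it returns None.
Here the pattern fails at index 0, so the call returns None.

None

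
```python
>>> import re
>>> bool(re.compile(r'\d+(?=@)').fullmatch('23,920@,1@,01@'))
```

False

For `fullmatch`, every character of the input must be accounted for by the pattern.
Here the string isn't matched end-to-end, so the call returns None, and `bool(None)` is False.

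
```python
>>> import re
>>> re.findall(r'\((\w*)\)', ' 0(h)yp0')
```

Matches: at [2:5] match '(h)', group 1 = 'h'.
`findall` collects group 1 from the one match (1 total).

['h']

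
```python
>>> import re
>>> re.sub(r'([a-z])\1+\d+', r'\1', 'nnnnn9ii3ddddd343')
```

'nid'

`\1` is not a pattern — it's the concrete string captured by group 1, re-applied verbatim.
Matches: at [0:6] → 'nnnnn9'; at [6:9] → 'ii3'; at [9:17] → 'ddddd343'.
`\1` in the replacement pulls in group 1's text for each match.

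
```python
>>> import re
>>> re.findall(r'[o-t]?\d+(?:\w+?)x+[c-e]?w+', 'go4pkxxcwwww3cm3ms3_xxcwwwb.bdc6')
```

This matches optionally a character in [o-t], then one or more of a digit; then one or more of a word character (lazy) (non-capturing group); then one or more of a literal 'x'; then optionally a character in [c-e], then one or more of the literal 'w'.
Matches: at [1:12] → 'o4pkxxcwwww'; at [12:26] → '3cm3ms3_xxcwww'.
`findall` yields the raw match text (2 of them) because the pattern has no groups.

['o4pkxxcwwww', '3cm3ms3_xxcwww']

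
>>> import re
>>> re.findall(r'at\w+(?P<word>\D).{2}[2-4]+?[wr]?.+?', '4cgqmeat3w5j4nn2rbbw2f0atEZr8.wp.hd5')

['b']

Because there's exactly one group, `findall` drops the full match and keeps group 1 from the one hit.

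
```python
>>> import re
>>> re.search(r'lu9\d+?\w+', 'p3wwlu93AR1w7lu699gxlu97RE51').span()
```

(4, 28)

The pattern matches a literal 'l', then the literal 'u9', then one or more of a digit (lazy); then one or more of a word character.
`re.search` tries every starting position until one works.
The match spans [4:28] → 'lu93AR1w7lu699gxlu97RE51'.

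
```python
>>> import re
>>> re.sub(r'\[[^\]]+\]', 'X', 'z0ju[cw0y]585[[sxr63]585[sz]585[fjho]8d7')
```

'z0juX585X585X585X8d7'

Matches: at [4:10] → '[cw0y]'; at [13:21] → '[[sxr63]'; at [24:28] → '[sz]'; at [31:37] → '[fjho]'.
`sub` substitutes 'X' at each match site.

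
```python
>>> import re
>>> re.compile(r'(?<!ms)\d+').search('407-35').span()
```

The negative lookaround is zero-width — it rules out positions where the adjacent text would match, without consuming anything.
`search` walks the string left to right and returns the first match it finds.
The match spans [0:3] → '407'.

(0, 3)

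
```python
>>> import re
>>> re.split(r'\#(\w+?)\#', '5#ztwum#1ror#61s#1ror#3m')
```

Matches to split on: at [1:8] → '#ztwum#'; at [12:17] → '#61s#'.
Because the pattern has a capturing group, `split` also inserts each captured text between the pieces.

['5', 'ztwum', '1ror', '61s', '1ror#3m']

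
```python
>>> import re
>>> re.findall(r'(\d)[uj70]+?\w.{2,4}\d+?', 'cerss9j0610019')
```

One capturing group, so `findall` returns just the captured substring from the one match — 1 in all.

['9']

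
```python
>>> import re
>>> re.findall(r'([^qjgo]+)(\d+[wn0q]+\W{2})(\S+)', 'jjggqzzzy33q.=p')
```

[('zzzy3', '3q.=', 'p')]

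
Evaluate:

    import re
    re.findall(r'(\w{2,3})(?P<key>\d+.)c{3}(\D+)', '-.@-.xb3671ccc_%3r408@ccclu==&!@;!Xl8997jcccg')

The pattern matches 2 to 3 of a word character (captured); then one or more of a digit, then any character (captured as 'key'); then exactly 3 of a literal 'c'; then one or more of a non-digit (captured).
Walking the string: at [5:16] match 'xb3671ccc_%', groups = ('xb3', '671', '_%'); at [16:36] match '3r408@ccclu==&!@;!Xl', groups = ('3r4', '08@', 'lu==&!@;!Xl'); at [36:45] match '8997jcccg', groups = ('899', '7j', 'g').
With 3 capturing groups, `findall` returns a 3-tuple per match.

[('xb3', '671', '_%'), ('3r4', '08@', 'lu==&!@;!Xl'), ('899', '7j', 'g')]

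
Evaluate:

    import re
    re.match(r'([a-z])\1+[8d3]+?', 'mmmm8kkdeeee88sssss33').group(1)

'm'

The match spans [0:5] → 'mmmm8'.
Captured: group 1 = 'm'.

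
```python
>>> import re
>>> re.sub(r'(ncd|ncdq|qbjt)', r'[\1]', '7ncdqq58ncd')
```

'7[ncd]qq58[ncd]'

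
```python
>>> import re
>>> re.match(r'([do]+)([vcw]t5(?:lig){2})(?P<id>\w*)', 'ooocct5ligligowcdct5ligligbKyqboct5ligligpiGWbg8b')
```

This matches one or more of one of [do] (captured); then one of [vcw], then the literal 't5', then the literal 'lig' repeated 2 times (captured); then zero or more of a word character (captured as 'id').
`re.match` only tries the pattern at the start of the string.
Here the string doesn't start with a match, so the call returns None.

None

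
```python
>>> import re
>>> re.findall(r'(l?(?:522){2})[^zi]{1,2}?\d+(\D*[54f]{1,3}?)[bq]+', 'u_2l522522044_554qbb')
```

[('l522522', '_554')]

Pattern: optionally a literal 'l', then the literal '522' repeated 2 times (captured); then 1 to 2 of any character except [zi] (lazy), then one or more of a digit; then zero or more of a non-digit, then 1 to 3 of one of [54f] (lazy) (captured); then one or more of one of [bq].
Walking the string: at [3:20] match 'l522522044_554qbb', groups = ('l522522', '_554').
With 2 capturing groups, `findall` returns a 2-tuple per match.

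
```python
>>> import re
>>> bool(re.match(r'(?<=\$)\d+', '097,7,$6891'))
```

False

The `(?=…)`/`(?<=…)` assertion just peeks at neighbouring text; it doesn't advance the match position.
`match` is anchored at position 0; if the pattern doesn't fit there, it returns None.
Here position 0 doesn't satisfy it, so the call returns None, and `bool(None)` is False.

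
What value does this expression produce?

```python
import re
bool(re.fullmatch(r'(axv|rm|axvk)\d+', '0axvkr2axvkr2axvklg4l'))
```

False

`fullmatch` succeeds only if the pattern covers the string from start to end.
Here the string isn't matched end-to-end, so the call returns None, and `bool(None)` is False.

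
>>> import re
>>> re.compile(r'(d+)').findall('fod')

['d']

This matches one or more of a literal 'd' (captured).
Matches: at [2:3] match 'd', group 1 = 'd'.
One capturing group, so `findall` returns just the captured substring from the one match — 1 in all.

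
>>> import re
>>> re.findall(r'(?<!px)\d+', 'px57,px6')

A negative assertion filters positions out without eating any characters.
Matches: at [3:4] → '7'.
No capturing groups, so `findall` returns the 1 full match string.

['7']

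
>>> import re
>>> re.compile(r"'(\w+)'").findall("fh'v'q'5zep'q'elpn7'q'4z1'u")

['v', '5zep', 'elpn7', '4z1']

Walking the string: at [2:5] match "'v'", group 1 = 'v'; at [6:12] match "'5zep'", group 1 = '5zep'; at [13:20] match "'elpn7'", group 1 = 'elpn7'; at [21:26] match "'4z1'", group 1 = '4z1'.
With a single group, `findall` returns only what that group captured — 4 items.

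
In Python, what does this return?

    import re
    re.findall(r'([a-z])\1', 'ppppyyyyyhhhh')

['p', 'p', 'y', 'y', 'h', 'h']

`\1` is not a pattern — it's the concrete string captured by group 1, re-applied verbatim.
Scanning left to right: at [0:2] match 'pp', group 1 = 'p'; at [2:4] match 'pp', group 1 = 'p'; at [4:6] match 'yy', group 1 = 'y'; at [6:8] match 'yy', group 1 = 'y'; at [9:11] match 'hh', group 1 = 'h'; ….
`findall` collects group 1 from each match (6 total).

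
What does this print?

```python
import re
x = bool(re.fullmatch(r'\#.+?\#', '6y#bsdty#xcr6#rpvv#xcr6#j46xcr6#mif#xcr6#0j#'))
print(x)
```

For `fullmatch`, every character of the input must be accounted for by the pattern.
Here there's no way to consume every character, so the call returns None, and `bool(None)` is False.

False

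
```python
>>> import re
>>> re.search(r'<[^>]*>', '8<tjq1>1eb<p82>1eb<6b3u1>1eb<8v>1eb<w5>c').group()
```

'<tjq1>'

Unlike `match`, `search` isn't anchored — it looks for the pattern anywhere in the string.
The match spans [1:7] → '<tjq1>'.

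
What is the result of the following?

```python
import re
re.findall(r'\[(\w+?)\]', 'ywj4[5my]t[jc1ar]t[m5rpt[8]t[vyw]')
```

Matches: at [4:9] match '[5my]', group 1 = '5my'; at [10:17] match '[jc1ar]', group 1 = 'jc1ar'; at [24:27] match '[8]', group 1 = '8'; at [28:33] match '[vyw]', group 1 = 'vyw'.
`findall` collects group 1 from each match (4 total).

['5my', 'jc1ar', '8', 'vyw']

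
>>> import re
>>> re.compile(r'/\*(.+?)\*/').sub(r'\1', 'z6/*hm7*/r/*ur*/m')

A `+?`/`*?`/`{m,n}?` starts at its minimum and grows only as far as needed for what follows to match.
Matches: at [2:9] → '/*hm7*/'; at [10:16] → '/*ur*/'.
`\1` in the replacement pulls in group 1's text for each match.

'z6hm7rurm'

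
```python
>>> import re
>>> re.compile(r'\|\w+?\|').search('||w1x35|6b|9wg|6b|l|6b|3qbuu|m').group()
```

'|w1x35|'

The match spans [1:8] → '|w1x35|'.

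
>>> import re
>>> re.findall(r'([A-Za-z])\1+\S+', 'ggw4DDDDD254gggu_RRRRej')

['g']

`\1` is not a pattern — it's the concrete string captured by group 1, re-applied verbatim.
Matches: at [0:23] match 'ggw4DDDDD254gggu_RRRRej', group 1 = 'g'.
Because there's exactly one group, `findall` drops the full match and keeps group 1 from the one hit.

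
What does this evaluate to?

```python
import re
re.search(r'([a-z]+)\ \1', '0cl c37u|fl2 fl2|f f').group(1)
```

`\1` is not a pattern — it's the concrete string captured by group 1, re-applied verbatim.
`re.search` scans for the first position where the pattern succeeds.
The match spans [17:20] → 'f f'.
Captured: group 1 = 'f'.

'f'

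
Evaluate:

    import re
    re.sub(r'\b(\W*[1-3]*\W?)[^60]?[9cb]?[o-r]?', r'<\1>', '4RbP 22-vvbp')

Each match is replaced using the text its own group 1 captured.

'<>RbP< 22->vbp<>'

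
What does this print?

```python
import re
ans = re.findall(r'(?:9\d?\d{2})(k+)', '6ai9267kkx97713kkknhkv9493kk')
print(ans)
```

This matches a literal '9', then optionally a digit, then exactly 2 of a digit (non-capturing group); then one or more of a literal 'k' (captured).
With a single group, `findall` returns only what that group captured — 2 items.

['kk', 'kk']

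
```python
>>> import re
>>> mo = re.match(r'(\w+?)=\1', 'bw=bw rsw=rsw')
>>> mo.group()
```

'bw=bw'

The backreference `\1` re-matches whatever the first group consumed, character for character.
`re.match` won't scan ahead — the pattern has to work from the very first character.
The match spans [0:5] → 'bw=bw'.
Captured: group 1 = 'bw'.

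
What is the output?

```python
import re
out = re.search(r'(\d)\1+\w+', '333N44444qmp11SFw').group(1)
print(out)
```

3

A backreference is literal: `\1` must see the identical characters the first group matched.
`search` walks the string left to right and returns the first match it finds.
The match spans [0:17] → '333N44444qmp11SFw'.
Captured: group 1 = '3'.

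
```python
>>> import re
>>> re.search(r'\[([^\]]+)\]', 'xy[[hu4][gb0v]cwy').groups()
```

The match spans [2:8] → '[[hu4]'.
Captured: group 1 = '[hu4'.

('[hu4',)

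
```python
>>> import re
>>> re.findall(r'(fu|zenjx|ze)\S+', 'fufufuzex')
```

['fu']

Matches: at [0:9] match 'fufufuzex', group 1 = 'fu'.
One capturing group, so `findall` returns just the captured substring from the one match — 1 in all.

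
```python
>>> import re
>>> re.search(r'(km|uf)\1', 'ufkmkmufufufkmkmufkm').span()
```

(2, 6)

After group 1 captures some text, `\1` only succeeds where that same text appears again.
The match spans [2:6] → 'kmkm'.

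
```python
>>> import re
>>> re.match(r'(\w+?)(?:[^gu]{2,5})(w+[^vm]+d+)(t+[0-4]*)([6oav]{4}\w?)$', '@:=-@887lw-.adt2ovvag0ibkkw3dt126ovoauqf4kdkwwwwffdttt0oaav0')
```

None

Pattern: one or more of a word character (lazy) (captured); then 2 to 5 of any character except [gu] (non-capturing group); then one or more of the literal 'w', then one or more of any character except [vm], then one or more of the literal 'd' (captured); then one or more of a literal 't', then zero or more of a character in [0-4] (captured); then exactly 4 of one of [6oav], then optionally a word character (captured); then anchored at the end.
`match` is anchored at position 0; if the pattern doesn't fit there, it returns None.
Here the string doesn't start with a match, so the call returns None.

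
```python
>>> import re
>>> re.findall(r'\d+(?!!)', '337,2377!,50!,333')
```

['337', '237', '5', '333']

A negative assertion filters positions out without eating any characters.
With no groups in the pattern, `findall` gives back each whole match — 4 here.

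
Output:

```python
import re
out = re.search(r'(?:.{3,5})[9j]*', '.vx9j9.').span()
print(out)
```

The match spans [0:6] → '.vx9j9'.

(0, 6)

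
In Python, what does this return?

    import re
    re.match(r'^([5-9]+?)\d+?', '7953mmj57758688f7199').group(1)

The match spans [0:2] → '79'.
Captured: group 1 = '7'.

'7'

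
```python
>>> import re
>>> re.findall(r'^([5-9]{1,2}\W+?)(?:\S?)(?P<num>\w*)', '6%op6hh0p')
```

[('6%', 'p6hh0p')]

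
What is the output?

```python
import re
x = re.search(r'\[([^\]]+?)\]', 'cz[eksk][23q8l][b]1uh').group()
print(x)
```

`re.search` tries every starting position until one works.
The match spans [2:8] → '[eksk]'.
Captured: group 1 = 'eksk'.

[eksk]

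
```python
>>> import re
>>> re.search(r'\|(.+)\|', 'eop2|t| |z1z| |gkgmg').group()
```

The match spans [4:15] → '|t| |z1z| |'.

'|t| |z1z| |'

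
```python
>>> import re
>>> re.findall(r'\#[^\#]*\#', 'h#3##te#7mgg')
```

['#3#', '#te#']

Matches: at [1:4] → '#3#'; at [4:8] → '#te#'.
With no groups in the pattern, `findall` gives back each whole match — 2 here.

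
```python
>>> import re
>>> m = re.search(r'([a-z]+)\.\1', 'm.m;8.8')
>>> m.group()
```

`\1` has to match the exact text group 1 already captured.
Unlike `match`, `search` isn't anchored — it looks for the pattern anywhere in the string.
The match spans [0:3] → 'm.m'.
Captured: group 1 = 'm'.

'm.m'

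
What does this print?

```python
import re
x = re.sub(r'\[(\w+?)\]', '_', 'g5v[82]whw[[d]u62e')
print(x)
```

Each match is replaced by '_'.

g5v_whw[_u62e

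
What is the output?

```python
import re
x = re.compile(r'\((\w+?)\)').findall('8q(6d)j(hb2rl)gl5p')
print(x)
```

Walking the string: at [2:6] match '(6d)', group 1 = '6d'; at [7:14] match '(hb2rl)', group 1 = 'hb2rl'.
`findall` collects group 1 from each match (2 total).

['6d', 'hb2rl']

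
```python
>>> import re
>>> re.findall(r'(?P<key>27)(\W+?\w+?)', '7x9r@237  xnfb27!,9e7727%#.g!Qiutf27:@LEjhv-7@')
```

Pattern: a literal '2', then the literal '7' (captured as 'key'); then one or more of a non-word character (lazy), then one or more of a word character (lazy) (captured).
Matches: at [14:19] match '27!,9', groups = ('27', '!,9'); at [22:28] match '27%#.g', groups = ('27', '%#.g'); at [34:39] match '27:@L', groups = ('27', ':@L').
Multiple groups make `findall` return tuples — one 2-tuple for each match.

[('27', '!,9'), ('27', '%#.g'), ('27', ':@L')]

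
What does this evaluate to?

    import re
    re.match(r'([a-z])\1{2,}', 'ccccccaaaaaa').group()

'cccccc'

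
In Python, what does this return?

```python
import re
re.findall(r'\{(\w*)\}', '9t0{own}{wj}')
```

['own', 'wj']

Because there's exactly one group, `findall` drops the full match and keeps group 1 from each hit.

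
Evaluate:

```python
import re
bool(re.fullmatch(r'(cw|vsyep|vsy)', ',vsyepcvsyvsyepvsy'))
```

False

`fullmatch` succeeds only if the pattern covers the string from start to end.
Here the string isn't matched end-to-end, so the call returns None, and `bool(None)` is False.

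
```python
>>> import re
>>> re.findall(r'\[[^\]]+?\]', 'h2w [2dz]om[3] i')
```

['[2dz]', '[3]']

Walking the string: at [4:9] → '[2dz]'; at [11:14] → '[3]'.
Since nothing is captured, `findall` lists the 2 matched substrings directly.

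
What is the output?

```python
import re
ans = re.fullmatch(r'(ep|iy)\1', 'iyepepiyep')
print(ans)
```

After group 1 captures some text, `\1` only succeeds where that same text appears again.
`fullmatch` succeeds only if the pattern covers the string from start to end.
Here there's no way to consume every character, so the call returns None.

None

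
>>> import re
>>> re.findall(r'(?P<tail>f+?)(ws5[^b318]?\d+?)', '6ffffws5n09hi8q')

[('ffff', 'ws5n0')]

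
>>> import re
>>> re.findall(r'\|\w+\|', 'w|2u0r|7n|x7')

['|2u0r|']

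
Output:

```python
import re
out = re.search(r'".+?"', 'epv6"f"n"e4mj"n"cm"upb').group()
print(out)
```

The `?` after the quantifier makes it lazy — it takes as little as possible before letting the rest of the pattern try.
The match spans [4:7] → '"f"'.

"f"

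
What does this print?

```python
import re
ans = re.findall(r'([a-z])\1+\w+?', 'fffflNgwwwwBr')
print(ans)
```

['f', 'w']

The backreference `\1` re-matches whatever the first group consumed, character for character.
`findall` collects group 1 from each match (2 total).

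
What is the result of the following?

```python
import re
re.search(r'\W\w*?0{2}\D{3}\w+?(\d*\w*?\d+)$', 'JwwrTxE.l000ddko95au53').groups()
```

('95au53',)

The match spans [7:22] → '.l000ddko95au53'.
Captured: group 1 = '95au53'.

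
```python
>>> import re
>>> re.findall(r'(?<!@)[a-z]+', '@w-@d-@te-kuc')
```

['e', 'kuc']

A negative assertion filters positions out without eating any characters.
Walking the string: at [8:9] → 'e'; at [10:13] → 'kuc'.
`findall` yields the raw match text (2 of them) because the pattern has no groups.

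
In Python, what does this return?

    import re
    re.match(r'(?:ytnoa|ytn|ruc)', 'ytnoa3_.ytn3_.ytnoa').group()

'ytnoa'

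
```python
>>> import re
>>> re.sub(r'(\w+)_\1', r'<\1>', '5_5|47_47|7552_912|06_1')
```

A backreference is literal: `\1` must see the identical characters the first group matched.
Matches: at [0:3] → '5_5'; at [4:9] → '47_47'.
Each match is replaced using the text its own group 1 captured.

'<5>|<47>|7552_912|06_1'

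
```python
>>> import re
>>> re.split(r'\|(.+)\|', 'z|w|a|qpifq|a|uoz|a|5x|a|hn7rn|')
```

['z', 'w|a|qpifq|a|uoz|a|5x|a|hn7rn', '']

Matches to split on: at [1:31] → '|w|a|qpifq|a|uoz|a|5x|a|hn7rn|'.
Because the pattern has a capturing group, `split` also inserts each captured text between the pieces.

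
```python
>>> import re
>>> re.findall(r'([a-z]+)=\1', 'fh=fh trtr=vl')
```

['fh']

`\1` has to match the exact text group 1 already captured.
`findall` collects group 1 from the one match (1 total).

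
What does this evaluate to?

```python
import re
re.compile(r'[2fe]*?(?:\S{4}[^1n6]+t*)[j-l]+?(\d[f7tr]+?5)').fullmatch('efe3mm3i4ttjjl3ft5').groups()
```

('3ft5',)

Pattern: zero or more of one of [2fe] (lazy); then exactly 4 of a non-whitespace character, then one or more of any character except [1n6], then zero or more of a literal 't' (non-capturing group); then one or more of a character in [j-l] (lazy); then a digit, then one or more of one of [f7tr] (lazy), then a literal '5' (captured).
For `fullmatch`, every character of the input must be accounted for by the pattern.
The match spans [0:18] → 'efe3mm3i4ttjjl3ft5'.
Captured: group 1 = '3ft5'.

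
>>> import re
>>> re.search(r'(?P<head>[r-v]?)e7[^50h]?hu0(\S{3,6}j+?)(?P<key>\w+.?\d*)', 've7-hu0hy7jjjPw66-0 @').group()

've7-hu0hy7jjjPw66-0'

Pattern: optionally a character in [r-v] (captured as 'head'); then the literal 'e7', then optionally any character except [50h], then the literal 'hu0'; then 3 to 6 of a non-whitespace character, then one or more of a literal 'j' (lazy) (captured); then one or more of a word character, then optionally any character, then zero or more of a digit (captured as 'key').
`re.search` scans for the first position where the pattern succeeds.
The match spans [0:19] → 've7-hu0hy7jjjPw66-0'.
Captured: group 1 = 'v', group 2 = 'hy7jjj', group 3 = 'Pw66-0'.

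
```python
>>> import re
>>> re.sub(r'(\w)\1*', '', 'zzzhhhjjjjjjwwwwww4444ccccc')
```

''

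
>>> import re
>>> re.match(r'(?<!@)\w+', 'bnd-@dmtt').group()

'bnd'

`re.match` won't scan ahead — the pattern has to work from the very first character.
The match spans [0:3] → 'bnd'.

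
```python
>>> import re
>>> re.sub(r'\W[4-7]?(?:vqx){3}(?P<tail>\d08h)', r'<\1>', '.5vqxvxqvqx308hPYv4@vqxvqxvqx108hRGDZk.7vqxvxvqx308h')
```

Pattern: a non-word character, then optionally a character in [4-7], then the literal 'vqx' repeated 3 times; then a digit, then the literal '08h' (captured as 'tail').
Matches: at [19:33] → '@vqxvqxvqx108h'.
Each match is replaced using the text its own group 1 captured.

'.5vqxvxqvqx308hPYv4<108h>RGDZk.7vqxvxvqx308h'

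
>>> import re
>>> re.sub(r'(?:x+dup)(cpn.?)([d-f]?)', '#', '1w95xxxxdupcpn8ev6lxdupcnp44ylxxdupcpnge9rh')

'1w95#v6lxdupcnp44yl#9rh'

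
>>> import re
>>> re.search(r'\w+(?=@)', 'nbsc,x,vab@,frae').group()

'vab'

The positive lookaround only admits positions where the adjacent text matches; those characters stay outside the span.
`re.search` scans for the first position where the pattern succeeds.
The match spans [7:10] → 'vab'.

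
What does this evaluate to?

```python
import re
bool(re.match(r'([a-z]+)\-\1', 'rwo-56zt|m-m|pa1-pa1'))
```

False

With `match`, the pattern is implicitly anchored at the beginning.
Here position 0 doesn't satisfy it, so the call returns None, and `bool(None)` is False.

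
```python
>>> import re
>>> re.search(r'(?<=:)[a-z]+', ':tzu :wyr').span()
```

(1, 4)

Lookahead/lookbehind check context without consuming it, so the matched span excludes the asserted characters.
The match spans [1:4] → 'tzu'.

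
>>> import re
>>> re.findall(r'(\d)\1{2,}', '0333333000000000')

After group 1 captures some text, `\1` only succeeds where that same text appears again.
Matches: at [1:7] match '333333', group 1 = '3'; at [7:16] match '000000000', group 1 = '0'.
With a single group, `findall` returns only what that group captured — 2 items.

['3', '0']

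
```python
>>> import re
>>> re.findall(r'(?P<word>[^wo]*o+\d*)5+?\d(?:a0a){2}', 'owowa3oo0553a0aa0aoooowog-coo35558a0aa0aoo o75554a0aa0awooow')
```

The pattern matches zero or more of any character except [wo], then one or more of a literal 'o', then zero or more of a digit (captured as 'word'); then one or more of the literal '5' (lazy), then a digit, then the literal 'a0a' repeated 2 times.
Matches: at [4:18] match 'a3oo0553a0aa0a', group 1 = 'a3oo05'; at [24:40] match 'g-coo35558a0aa0a', group 1 = 'g-coo355'; at [42:55] match ' o75554a0aa0a', group 1 = ' o755'.
With a single group, `findall` returns only what that group captured — 3 items.

['a3oo05', 'g-coo355', ' o755']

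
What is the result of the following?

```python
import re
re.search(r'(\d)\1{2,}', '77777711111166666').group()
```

'777777'

After group 1 captures some text, `\1` only succeeds where that same text appears again.
Unlike `match`, `search` isn't anchored — it looks for the pattern anywhere in the string.
The match spans [0:6] → '777777'.
Captured: group 1 = '7'.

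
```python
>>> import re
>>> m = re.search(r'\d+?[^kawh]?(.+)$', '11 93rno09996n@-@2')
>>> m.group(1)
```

' 93rno09996n@-@2'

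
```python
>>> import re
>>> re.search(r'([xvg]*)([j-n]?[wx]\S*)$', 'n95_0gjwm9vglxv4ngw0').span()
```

(5, 20)

This matches zero or more of one of [xvg] (captured); then optionally a character in [j-n], then one of [wx], then zero or more of a non-whitespace character (captured); then anchored at the end.
Unlike `match`, `search` isn't anchored — it looks for the pattern anywhere in the string.
The match spans [5:20] → 'gjwm9vglxv4ngw0'.
Captured: group 1 = 'g', group 2 = 'jwm9vglxv4ngw0'.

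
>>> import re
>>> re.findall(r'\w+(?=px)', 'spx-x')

The `(?=…)`/`(?<=…)` assertion just peeks at neighbouring text; it doesn't advance the match position.
Since nothing is captured, `findall` lists the 1 matched substring directly.

['s']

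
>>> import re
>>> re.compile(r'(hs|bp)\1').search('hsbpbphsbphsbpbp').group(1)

A backreference is literal: `\1` must see the identical characters the first group matched.
`re.search` tries every starting position until one works.
The match spans [2:6] → 'bpbp'.
Captured: group 1 = 'bp'.

'bp'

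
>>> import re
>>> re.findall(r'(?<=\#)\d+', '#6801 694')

Lookahead/lookbehind check context without consuming it, so the matched span excludes the asserted characters.
`findall` yields the raw match text (1 of them) because the pattern has no groups.

['6801']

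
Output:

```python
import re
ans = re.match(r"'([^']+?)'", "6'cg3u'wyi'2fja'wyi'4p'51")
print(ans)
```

`re.match` won't scan ahead — the pattern has to work from the very first character.
Here the pattern fails at index 0, so the call returns None.

None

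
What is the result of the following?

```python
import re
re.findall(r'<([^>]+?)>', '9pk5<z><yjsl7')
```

Matches: at [4:7] match '<z>', group 1 = 'z'.
Because there's exactly one group, `findall` drops the full match and keeps group 1 from the one hit.

['z']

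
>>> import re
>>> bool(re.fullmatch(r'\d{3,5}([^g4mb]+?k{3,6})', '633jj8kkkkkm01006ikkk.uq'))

False

`re.fullmatch` is like wrapping the pattern in `^…$` (in single-line mode).
Here there's no way to consume every character, so the call returns None, and `bool(None)` is False.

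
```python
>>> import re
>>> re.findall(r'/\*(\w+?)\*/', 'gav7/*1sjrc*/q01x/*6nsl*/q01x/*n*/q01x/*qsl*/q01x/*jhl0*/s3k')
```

Scanning left to right: at [4:13] match '/*1sjrc*/', group 1 = '1sjrc'; at [17:25] match '/*6nsl*/', group 1 = '6nsl'; at [29:34] match '/*n*/', group 1 = 'n'; at [38:45] match '/*qsl*/', group 1 = 'qsl'; at [49:57] match '/*jhl0*/', group 1 = 'jhl0'.
One capturing group, so `findall` returns just the captured substring from each match — 5 in all.

['1sjrc', '6nsl', 'n', 'qsl', 'jhl0']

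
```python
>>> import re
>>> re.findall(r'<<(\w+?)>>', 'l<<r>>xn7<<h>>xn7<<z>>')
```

Scanning left to right: at [1:6] match '<<r>>', group 1 = 'r'; at [9:14] match '<<h>>', group 1 = 'h'; at [17:22] match '<<z>>', group 1 = 'z'.
One capturing group, so `findall` returns just the captured substring from each match — 3 in all.

['r', 'h', 'z']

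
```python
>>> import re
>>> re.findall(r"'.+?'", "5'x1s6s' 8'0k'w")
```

["'x1s6s'", "'0k'"]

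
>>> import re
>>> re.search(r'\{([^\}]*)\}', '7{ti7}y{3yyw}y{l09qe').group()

The match spans [1:6] → '{ti7}'.

'{ti7}'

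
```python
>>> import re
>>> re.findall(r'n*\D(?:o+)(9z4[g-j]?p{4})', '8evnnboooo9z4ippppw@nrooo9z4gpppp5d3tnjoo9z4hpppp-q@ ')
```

['9z4ipppp', '9z4gpppp', '9z4hpppp']

The pattern matches zero or more of a literal 'n', then a non-digit; then one or more of a literal 'o' (non-capturing group); then the literal '9z4', then optionally a character in [g-j], then exactly 4 of a literal 'p' (captured).
Scanning left to right: at [3:18] match 'nnboooo9z4ipppp', group 1 = '9z4ipppp'; at [20:33] match 'nrooo9z4gpppp', group 1 = '9z4gpppp'; at [37:49] match 'njoo9z4hpppp', group 1 = '9z4hpppp'.
One capturing group, so `findall` returns just the captured substring from each match — 3 in all.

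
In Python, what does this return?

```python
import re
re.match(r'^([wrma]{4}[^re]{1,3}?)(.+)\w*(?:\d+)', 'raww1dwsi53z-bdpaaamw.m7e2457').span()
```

(0, 29)

With `match`, the pattern is implicitly anchored at the beginning.
The match spans [0:29] → 'raww1dwsi53z-bdpaaamw.m7e2457'.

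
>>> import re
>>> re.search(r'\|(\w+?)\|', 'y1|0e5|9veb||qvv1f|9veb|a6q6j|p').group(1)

Unlike `match`, `search` isn't anchored — it looks for the pattern anywhere in the string.
The match spans [2:7] → '|0e5|'.
Captured: group 1 = '0e5'.

'0e5'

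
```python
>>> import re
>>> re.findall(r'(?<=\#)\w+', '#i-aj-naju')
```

['i']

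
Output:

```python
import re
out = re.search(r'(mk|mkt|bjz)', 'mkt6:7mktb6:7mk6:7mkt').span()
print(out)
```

(0, 2)

Alternation isn't longest-match — the leftmost alternative that fits at this position is chosen.
`re.search` tries every starting position until one works.
The match spans [0:2] → 'mk'.
Captured: group 1 = 'mk'.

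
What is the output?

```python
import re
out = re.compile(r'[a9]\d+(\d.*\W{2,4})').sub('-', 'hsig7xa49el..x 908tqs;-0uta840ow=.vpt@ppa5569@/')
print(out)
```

Pattern: one of [a9], then one or more of a digit; then a digit, then zero or more of any character, then 2 to 4 of a non-word character (captured).
Matches: at [6:47] → 'a49el..x 908tqs;-0uta840ow=.vpt@ppa5569@/'.
Every occurrence is swapped for '-'.

hsig7x-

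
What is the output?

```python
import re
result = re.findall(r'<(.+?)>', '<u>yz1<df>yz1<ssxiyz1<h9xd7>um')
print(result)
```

The `?` after the quantifier makes it lazy — it takes as little as possible before letting the rest of the pattern try.
Scanning left to right: at [0:3] match '<u>', group 1 = 'u'; at [6:10] match '<df>', group 1 = 'df'; at [13:28] match '<ssxiyz1<h9xd7>', group 1 = 'ssxiyz1<h9xd7'.
`findall` collects group 1 from each match (3 total).

['u', 'df', 'ssxiyz1<h9xd7']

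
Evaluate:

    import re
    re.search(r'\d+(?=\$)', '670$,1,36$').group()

'670'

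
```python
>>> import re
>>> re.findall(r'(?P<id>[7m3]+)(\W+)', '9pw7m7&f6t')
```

[('7m7', '&')]

This matches one or more of one of [7m3] (captured as 'id'); then one or more of a non-word character (captured).
Matches: at [3:7] match '7m7&', groups = ('7m7', '&').
Multiple groups make `findall` return tuples — one 2-tuple for the one match.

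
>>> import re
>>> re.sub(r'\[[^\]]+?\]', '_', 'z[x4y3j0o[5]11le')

Each match is replaced by '_'.

'z_11le'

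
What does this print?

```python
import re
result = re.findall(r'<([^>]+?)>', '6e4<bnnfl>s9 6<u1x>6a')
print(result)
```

Because there's exactly one group, `findall` drops the full match and keeps group 1 from each hit.

['bnnfl', 'u1x']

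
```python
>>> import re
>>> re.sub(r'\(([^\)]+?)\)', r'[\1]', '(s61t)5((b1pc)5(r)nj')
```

Matches: at [0:6] → '(s61t)'; at [7:14] → '((b1pc)'; at [15:18] → '(r)'.
`\1` in the replacement pulls in group 1's text for each match.

'[s61t]5[(b1pc]5[r]nj'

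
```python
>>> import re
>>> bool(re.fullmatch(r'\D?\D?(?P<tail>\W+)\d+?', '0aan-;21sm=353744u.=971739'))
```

False

The pattern matches optionally a non-digit, then optionally a non-digit; then one or more of a non-word character (captured as 'tail'); then one or more of a digit (lazy).
`fullmatch` succeeds only if the pattern covers the string from start to end.
Here the string isn't matched end-to-end, so the call returns None, and `bool(None)` is False.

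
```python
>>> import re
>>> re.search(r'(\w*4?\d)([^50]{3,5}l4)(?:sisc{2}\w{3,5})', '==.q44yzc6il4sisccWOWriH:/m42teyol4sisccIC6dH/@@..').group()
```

'q44yzc6il4sisccWOWri'

The pattern matches zero or more of a word character, then optionally a literal '4', then a digit (captured); then 3 to 5 of any character except [50], then the literal 'l4' (captured); then the literal 'sis', then exactly 2 of a literal 'c', then 3 to 5 of a word character (non-capturing group).
Unlike `match`, `search` isn't anchored — it looks for the pattern anywhere in the string.
The match spans [3:23] → 'q44yzc6il4sisccWOWri'.
Captured: group 1 = 'q44', group 2 = 'yzc6il4'.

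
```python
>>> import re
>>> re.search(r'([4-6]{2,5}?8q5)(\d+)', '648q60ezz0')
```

Here nothing in the string fits, so the call returns None.

None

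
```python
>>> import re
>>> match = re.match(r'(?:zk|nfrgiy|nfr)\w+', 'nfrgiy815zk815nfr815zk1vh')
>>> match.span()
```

(0, 25)

`re.match` only tries the pattern at the start of the string.
The match spans [0:25] → 'nfrgiy815zk815nfr815zk1vh'.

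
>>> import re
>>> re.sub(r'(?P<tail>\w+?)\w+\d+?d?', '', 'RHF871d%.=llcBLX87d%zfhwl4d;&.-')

'%.=%;&.-'

This matches one or more of a word character (lazy) (captured as 'tail'); then one or more of a word character, then one or more of a digit (lazy); then optionally a literal 'd'.
Matches: at [0:7] → 'RHF871d'; at [10:19] → 'llcBLX87d'; at [20:27] → 'zfhwl4d'.
Each match is replaced by ''.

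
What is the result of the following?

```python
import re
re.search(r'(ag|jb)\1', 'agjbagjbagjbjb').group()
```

A backreference is literal: `\1` must see the identical characters the first group matched.
The match spans [10:14] → 'jbjb'.

'jbjb'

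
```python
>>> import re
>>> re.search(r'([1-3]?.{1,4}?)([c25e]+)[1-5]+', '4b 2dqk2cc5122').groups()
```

The match spans [3:14] → '2dqk2cc5122'.
Captured: group 1 = '2dqk', group 2 = '2cc5'.

('2dqk', '2cc5')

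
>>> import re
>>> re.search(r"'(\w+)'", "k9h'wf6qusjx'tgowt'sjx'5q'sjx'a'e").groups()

('wf6qusjx',)

`re.search` tries every starting position until one works.
The match spans [3:13] → "'wf6qusjx'".
Captured: group 1 = 'wf6qusjx'.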